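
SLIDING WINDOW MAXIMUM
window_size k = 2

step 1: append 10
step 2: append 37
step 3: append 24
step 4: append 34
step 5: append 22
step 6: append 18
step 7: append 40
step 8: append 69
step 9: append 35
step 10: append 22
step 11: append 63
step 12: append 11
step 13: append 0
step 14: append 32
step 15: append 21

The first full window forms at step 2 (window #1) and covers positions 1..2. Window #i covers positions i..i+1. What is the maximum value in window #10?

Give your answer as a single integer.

Answer: 63

Derivation:
step 1: append 10 -> window=[10] (not full yet)
step 2: append 37 -> window=[10, 37] -> max=37
step 3: append 24 -> window=[37, 24] -> max=37
step 4: append 34 -> window=[24, 34] -> max=34
step 5: append 22 -> window=[34, 22] -> max=34
step 6: append 18 -> window=[22, 18] -> max=22
step 7: append 40 -> window=[18, 40] -> max=40
step 8: append 69 -> window=[40, 69] -> max=69
step 9: append 35 -> window=[69, 35] -> max=69
step 10: append 22 -> window=[35, 22] -> max=35
step 11: append 63 -> window=[22, 63] -> max=63
Window #10 max = 63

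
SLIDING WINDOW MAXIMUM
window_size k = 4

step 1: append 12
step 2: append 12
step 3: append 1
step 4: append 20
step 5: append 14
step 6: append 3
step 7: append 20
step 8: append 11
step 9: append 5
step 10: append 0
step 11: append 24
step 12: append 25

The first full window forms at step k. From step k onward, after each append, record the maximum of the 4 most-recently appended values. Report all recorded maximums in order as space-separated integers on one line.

step 1: append 12 -> window=[12] (not full yet)
step 2: append 12 -> window=[12, 12] (not full yet)
step 3: append 1 -> window=[12, 12, 1] (not full yet)
step 4: append 20 -> window=[12, 12, 1, 20] -> max=20
step 5: append 14 -> window=[12, 1, 20, 14] -> max=20
step 6: append 3 -> window=[1, 20, 14, 3] -> max=20
step 7: append 20 -> window=[20, 14, 3, 20] -> max=20
step 8: append 11 -> window=[14, 3, 20, 11] -> max=20
step 9: append 5 -> window=[3, 20, 11, 5] -> max=20
step 10: append 0 -> window=[20, 11, 5, 0] -> max=20
step 11: append 24 -> window=[11, 5, 0, 24] -> max=24
step 12: append 25 -> window=[5, 0, 24, 25] -> max=25

Answer: 20 20 20 20 20 20 20 24 25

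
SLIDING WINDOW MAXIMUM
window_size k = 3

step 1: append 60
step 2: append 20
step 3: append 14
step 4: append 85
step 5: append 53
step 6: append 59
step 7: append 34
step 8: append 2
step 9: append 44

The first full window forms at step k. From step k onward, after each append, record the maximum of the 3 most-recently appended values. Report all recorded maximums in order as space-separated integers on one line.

Answer: 60 85 85 85 59 59 44

Derivation:
step 1: append 60 -> window=[60] (not full yet)
step 2: append 20 -> window=[60, 20] (not full yet)
step 3: append 14 -> window=[60, 20, 14] -> max=60
step 4: append 85 -> window=[20, 14, 85] -> max=85
step 5: append 53 -> window=[14, 85, 53] -> max=85
step 6: append 59 -> window=[85, 53, 59] -> max=85
step 7: append 34 -> window=[53, 59, 34] -> max=59
step 8: append 2 -> window=[59, 34, 2] -> max=59
step 9: append 44 -> window=[34, 2, 44] -> max=44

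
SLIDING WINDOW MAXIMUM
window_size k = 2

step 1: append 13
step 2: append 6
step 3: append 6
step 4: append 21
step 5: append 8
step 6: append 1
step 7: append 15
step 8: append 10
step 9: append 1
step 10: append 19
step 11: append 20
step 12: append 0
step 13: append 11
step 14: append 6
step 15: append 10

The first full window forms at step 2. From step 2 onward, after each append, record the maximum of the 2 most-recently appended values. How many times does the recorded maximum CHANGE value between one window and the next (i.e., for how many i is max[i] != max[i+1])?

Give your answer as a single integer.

step 1: append 13 -> window=[13] (not full yet)
step 2: append 6 -> window=[13, 6] -> max=13
step 3: append 6 -> window=[6, 6] -> max=6
step 4: append 21 -> window=[6, 21] -> max=21
step 5: append 8 -> window=[21, 8] -> max=21
step 6: append 1 -> window=[8, 1] -> max=8
step 7: append 15 -> window=[1, 15] -> max=15
step 8: append 10 -> window=[15, 10] -> max=15
step 9: append 1 -> window=[10, 1] -> max=10
step 10: append 19 -> window=[1, 19] -> max=19
step 11: append 20 -> window=[19, 20] -> max=20
step 12: append 0 -> window=[20, 0] -> max=20
step 13: append 11 -> window=[0, 11] -> max=11
step 14: append 6 -> window=[11, 6] -> max=11
step 15: append 10 -> window=[6, 10] -> max=10
Recorded maximums: 13 6 21 21 8 15 15 10 19 20 20 11 11 10
Changes between consecutive maximums: 9

Answer: 9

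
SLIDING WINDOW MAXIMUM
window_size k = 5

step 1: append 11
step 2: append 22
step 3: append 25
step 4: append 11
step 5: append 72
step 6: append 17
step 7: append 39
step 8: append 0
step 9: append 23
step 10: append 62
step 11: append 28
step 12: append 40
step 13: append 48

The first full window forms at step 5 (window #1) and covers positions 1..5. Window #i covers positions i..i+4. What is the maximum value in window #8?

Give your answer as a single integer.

Answer: 62

Derivation:
step 1: append 11 -> window=[11] (not full yet)
step 2: append 22 -> window=[11, 22] (not full yet)
step 3: append 25 -> window=[11, 22, 25] (not full yet)
step 4: append 11 -> window=[11, 22, 25, 11] (not full yet)
step 5: append 72 -> window=[11, 22, 25, 11, 72] -> max=72
step 6: append 17 -> window=[22, 25, 11, 72, 17] -> max=72
step 7: append 39 -> window=[25, 11, 72, 17, 39] -> max=72
step 8: append 0 -> window=[11, 72, 17, 39, 0] -> max=72
step 9: append 23 -> window=[72, 17, 39, 0, 23] -> max=72
step 10: append 62 -> window=[17, 39, 0, 23, 62] -> max=62
step 11: append 28 -> window=[39, 0, 23, 62, 28] -> max=62
step 12: append 40 -> window=[0, 23, 62, 28, 40] -> max=62
Window #8 max = 62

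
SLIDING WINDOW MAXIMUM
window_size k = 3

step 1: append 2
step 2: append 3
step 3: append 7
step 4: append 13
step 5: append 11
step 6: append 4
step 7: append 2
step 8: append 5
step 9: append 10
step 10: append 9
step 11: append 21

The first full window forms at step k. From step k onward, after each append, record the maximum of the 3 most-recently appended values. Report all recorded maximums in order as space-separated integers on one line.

Answer: 7 13 13 13 11 5 10 10 21

Derivation:
step 1: append 2 -> window=[2] (not full yet)
step 2: append 3 -> window=[2, 3] (not full yet)
step 3: append 7 -> window=[2, 3, 7] -> max=7
step 4: append 13 -> window=[3, 7, 13] -> max=13
step 5: append 11 -> window=[7, 13, 11] -> max=13
step 6: append 4 -> window=[13, 11, 4] -> max=13
step 7: append 2 -> window=[11, 4, 2] -> max=11
step 8: append 5 -> window=[4, 2, 5] -> max=5
step 9: append 10 -> window=[2, 5, 10] -> max=10
step 10: append 9 -> window=[5, 10, 9] -> max=10
step 11: append 21 -> window=[10, 9, 21] -> max=21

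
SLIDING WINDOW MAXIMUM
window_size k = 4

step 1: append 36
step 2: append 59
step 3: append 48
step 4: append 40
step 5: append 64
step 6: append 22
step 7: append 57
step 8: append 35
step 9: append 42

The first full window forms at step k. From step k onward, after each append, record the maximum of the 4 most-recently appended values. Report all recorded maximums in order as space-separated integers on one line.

Answer: 59 64 64 64 64 57

Derivation:
step 1: append 36 -> window=[36] (not full yet)
step 2: append 59 -> window=[36, 59] (not full yet)
step 3: append 48 -> window=[36, 59, 48] (not full yet)
step 4: append 40 -> window=[36, 59, 48, 40] -> max=59
step 5: append 64 -> window=[59, 48, 40, 64] -> max=64
step 6: append 22 -> window=[48, 40, 64, 22] -> max=64
step 7: append 57 -> window=[40, 64, 22, 57] -> max=64
step 8: append 35 -> window=[64, 22, 57, 35] -> max=64
step 9: append 42 -> window=[22, 57, 35, 42] -> max=57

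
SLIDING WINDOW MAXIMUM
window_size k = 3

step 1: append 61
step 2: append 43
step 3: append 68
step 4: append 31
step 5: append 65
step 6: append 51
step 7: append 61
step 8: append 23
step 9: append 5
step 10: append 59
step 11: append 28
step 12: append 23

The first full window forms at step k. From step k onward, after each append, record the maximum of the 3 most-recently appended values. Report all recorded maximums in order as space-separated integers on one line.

step 1: append 61 -> window=[61] (not full yet)
step 2: append 43 -> window=[61, 43] (not full yet)
step 3: append 68 -> window=[61, 43, 68] -> max=68
step 4: append 31 -> window=[43, 68, 31] -> max=68
step 5: append 65 -> window=[68, 31, 65] -> max=68
step 6: append 51 -> window=[31, 65, 51] -> max=65
step 7: append 61 -> window=[65, 51, 61] -> max=65
step 8: append 23 -> window=[51, 61, 23] -> max=61
step 9: append 5 -> window=[61, 23, 5] -> max=61
step 10: append 59 -> window=[23, 5, 59] -> max=59
step 11: append 28 -> window=[5, 59, 28] -> max=59
step 12: append 23 -> window=[59, 28, 23] -> max=59

Answer: 68 68 68 65 65 61 61 59 59 59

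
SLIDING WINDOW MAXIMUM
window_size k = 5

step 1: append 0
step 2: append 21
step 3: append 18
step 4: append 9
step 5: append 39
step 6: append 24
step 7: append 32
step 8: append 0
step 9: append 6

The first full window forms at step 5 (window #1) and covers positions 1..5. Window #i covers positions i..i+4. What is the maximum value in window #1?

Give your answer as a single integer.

step 1: append 0 -> window=[0] (not full yet)
step 2: append 21 -> window=[0, 21] (not full yet)
step 3: append 18 -> window=[0, 21, 18] (not full yet)
step 4: append 9 -> window=[0, 21, 18, 9] (not full yet)
step 5: append 39 -> window=[0, 21, 18, 9, 39] -> max=39
Window #1 max = 39

Answer: 39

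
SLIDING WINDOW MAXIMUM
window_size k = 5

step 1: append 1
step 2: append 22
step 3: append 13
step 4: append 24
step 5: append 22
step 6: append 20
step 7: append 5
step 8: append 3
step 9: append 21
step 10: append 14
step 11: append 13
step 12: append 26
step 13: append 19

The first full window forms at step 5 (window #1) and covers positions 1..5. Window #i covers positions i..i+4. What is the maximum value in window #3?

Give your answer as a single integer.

Answer: 24

Derivation:
step 1: append 1 -> window=[1] (not full yet)
step 2: append 22 -> window=[1, 22] (not full yet)
step 3: append 13 -> window=[1, 22, 13] (not full yet)
step 4: append 24 -> window=[1, 22, 13, 24] (not full yet)
step 5: append 22 -> window=[1, 22, 13, 24, 22] -> max=24
step 6: append 20 -> window=[22, 13, 24, 22, 20] -> max=24
step 7: append 5 -> window=[13, 24, 22, 20, 5] -> max=24
Window #3 max = 24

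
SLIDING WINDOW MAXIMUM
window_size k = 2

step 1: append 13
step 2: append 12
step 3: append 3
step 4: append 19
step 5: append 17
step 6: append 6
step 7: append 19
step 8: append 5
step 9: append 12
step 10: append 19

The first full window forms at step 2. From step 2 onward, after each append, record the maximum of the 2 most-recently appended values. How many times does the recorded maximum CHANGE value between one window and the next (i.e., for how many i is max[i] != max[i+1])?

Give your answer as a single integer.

Answer: 6

Derivation:
step 1: append 13 -> window=[13] (not full yet)
step 2: append 12 -> window=[13, 12] -> max=13
step 3: append 3 -> window=[12, 3] -> max=12
step 4: append 19 -> window=[3, 19] -> max=19
step 5: append 17 -> window=[19, 17] -> max=19
step 6: append 6 -> window=[17, 6] -> max=17
step 7: append 19 -> window=[6, 19] -> max=19
step 8: append 5 -> window=[19, 5] -> max=19
step 9: append 12 -> window=[5, 12] -> max=12
step 10: append 19 -> window=[12, 19] -> max=19
Recorded maximums: 13 12 19 19 17 19 19 12 19
Changes between consecutive maximums: 6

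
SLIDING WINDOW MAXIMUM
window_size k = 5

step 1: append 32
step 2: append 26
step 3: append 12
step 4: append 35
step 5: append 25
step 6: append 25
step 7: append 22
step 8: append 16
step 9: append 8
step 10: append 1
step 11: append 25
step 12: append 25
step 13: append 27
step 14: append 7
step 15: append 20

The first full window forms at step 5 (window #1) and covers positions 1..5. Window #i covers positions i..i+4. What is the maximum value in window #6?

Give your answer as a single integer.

Answer: 25

Derivation:
step 1: append 32 -> window=[32] (not full yet)
step 2: append 26 -> window=[32, 26] (not full yet)
step 3: append 12 -> window=[32, 26, 12] (not full yet)
step 4: append 35 -> window=[32, 26, 12, 35] (not full yet)
step 5: append 25 -> window=[32, 26, 12, 35, 25] -> max=35
step 6: append 25 -> window=[26, 12, 35, 25, 25] -> max=35
step 7: append 22 -> window=[12, 35, 25, 25, 22] -> max=35
step 8: append 16 -> window=[35, 25, 25, 22, 16] -> max=35
step 9: append 8 -> window=[25, 25, 22, 16, 8] -> max=25
step 10: append 1 -> window=[25, 22, 16, 8, 1] -> max=25
Window #6 max = 25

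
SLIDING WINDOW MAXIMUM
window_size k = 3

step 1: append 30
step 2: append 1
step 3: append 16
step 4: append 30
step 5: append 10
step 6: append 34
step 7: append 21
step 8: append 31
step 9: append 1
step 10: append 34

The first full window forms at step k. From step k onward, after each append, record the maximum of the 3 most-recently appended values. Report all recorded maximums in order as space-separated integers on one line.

Answer: 30 30 30 34 34 34 31 34

Derivation:
step 1: append 30 -> window=[30] (not full yet)
step 2: append 1 -> window=[30, 1] (not full yet)
step 3: append 16 -> window=[30, 1, 16] -> max=30
step 4: append 30 -> window=[1, 16, 30] -> max=30
step 5: append 10 -> window=[16, 30, 10] -> max=30
step 6: append 34 -> window=[30, 10, 34] -> max=34
step 7: append 21 -> window=[10, 34, 21] -> max=34
step 8: append 31 -> window=[34, 21, 31] -> max=34
step 9: append 1 -> window=[21, 31, 1] -> max=31
step 10: append 34 -> window=[31, 1, 34] -> max=34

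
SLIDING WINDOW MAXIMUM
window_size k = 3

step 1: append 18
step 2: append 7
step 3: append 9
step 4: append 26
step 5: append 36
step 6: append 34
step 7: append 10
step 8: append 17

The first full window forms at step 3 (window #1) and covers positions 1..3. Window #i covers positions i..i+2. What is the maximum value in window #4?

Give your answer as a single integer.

step 1: append 18 -> window=[18] (not full yet)
step 2: append 7 -> window=[18, 7] (not full yet)
step 3: append 9 -> window=[18, 7, 9] -> max=18
step 4: append 26 -> window=[7, 9, 26] -> max=26
step 5: append 36 -> window=[9, 26, 36] -> max=36
step 6: append 34 -> window=[26, 36, 34] -> max=36
Window #4 max = 36

Answer: 36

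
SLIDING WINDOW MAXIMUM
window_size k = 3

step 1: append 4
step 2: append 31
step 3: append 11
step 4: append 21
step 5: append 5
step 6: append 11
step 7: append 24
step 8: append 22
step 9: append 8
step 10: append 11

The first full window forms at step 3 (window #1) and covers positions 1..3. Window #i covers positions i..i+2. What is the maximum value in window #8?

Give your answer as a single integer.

Answer: 22

Derivation:
step 1: append 4 -> window=[4] (not full yet)
step 2: append 31 -> window=[4, 31] (not full yet)
step 3: append 11 -> window=[4, 31, 11] -> max=31
step 4: append 21 -> window=[31, 11, 21] -> max=31
step 5: append 5 -> window=[11, 21, 5] -> max=21
step 6: append 11 -> window=[21, 5, 11] -> max=21
step 7: append 24 -> window=[5, 11, 24] -> max=24
step 8: append 22 -> window=[11, 24, 22] -> max=24
step 9: append 8 -> window=[24, 22, 8] -> max=24
step 10: append 11 -> window=[22, 8, 11] -> max=22
Window #8 max = 22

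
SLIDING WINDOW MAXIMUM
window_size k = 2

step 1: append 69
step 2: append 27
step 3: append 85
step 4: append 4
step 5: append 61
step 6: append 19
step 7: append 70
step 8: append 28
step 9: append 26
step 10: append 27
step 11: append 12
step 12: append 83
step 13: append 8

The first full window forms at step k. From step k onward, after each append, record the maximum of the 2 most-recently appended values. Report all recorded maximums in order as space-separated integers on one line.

Answer: 69 85 85 61 61 70 70 28 27 27 83 83

Derivation:
step 1: append 69 -> window=[69] (not full yet)
step 2: append 27 -> window=[69, 27] -> max=69
step 3: append 85 -> window=[27, 85] -> max=85
step 4: append 4 -> window=[85, 4] -> max=85
step 5: append 61 -> window=[4, 61] -> max=61
step 6: append 19 -> window=[61, 19] -> max=61
step 7: append 70 -> window=[19, 70] -> max=70
step 8: append 28 -> window=[70, 28] -> max=70
step 9: append 26 -> window=[28, 26] -> max=28
step 10: append 27 -> window=[26, 27] -> max=27
step 11: append 12 -> window=[27, 12] -> max=27
step 12: append 83 -> window=[12, 83] -> max=83
step 13: append 8 -> window=[83, 8] -> max=83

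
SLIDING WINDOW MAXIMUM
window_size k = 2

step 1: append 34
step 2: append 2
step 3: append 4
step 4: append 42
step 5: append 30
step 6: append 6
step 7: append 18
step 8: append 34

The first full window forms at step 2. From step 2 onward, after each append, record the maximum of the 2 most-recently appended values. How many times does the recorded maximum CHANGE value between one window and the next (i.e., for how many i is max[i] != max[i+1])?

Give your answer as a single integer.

step 1: append 34 -> window=[34] (not full yet)
step 2: append 2 -> window=[34, 2] -> max=34
step 3: append 4 -> window=[2, 4] -> max=4
step 4: append 42 -> window=[4, 42] -> max=42
step 5: append 30 -> window=[42, 30] -> max=42
step 6: append 6 -> window=[30, 6] -> max=30
step 7: append 18 -> window=[6, 18] -> max=18
step 8: append 34 -> window=[18, 34] -> max=34
Recorded maximums: 34 4 42 42 30 18 34
Changes between consecutive maximums: 5

Answer: 5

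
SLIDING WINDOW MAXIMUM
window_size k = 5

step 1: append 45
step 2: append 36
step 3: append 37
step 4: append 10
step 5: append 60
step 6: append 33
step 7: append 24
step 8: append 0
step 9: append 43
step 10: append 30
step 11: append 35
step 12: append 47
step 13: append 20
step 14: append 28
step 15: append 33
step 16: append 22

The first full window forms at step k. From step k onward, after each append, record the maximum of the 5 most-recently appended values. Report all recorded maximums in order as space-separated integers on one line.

step 1: append 45 -> window=[45] (not full yet)
step 2: append 36 -> window=[45, 36] (not full yet)
step 3: append 37 -> window=[45, 36, 37] (not full yet)
step 4: append 10 -> window=[45, 36, 37, 10] (not full yet)
step 5: append 60 -> window=[45, 36, 37, 10, 60] -> max=60
step 6: append 33 -> window=[36, 37, 10, 60, 33] -> max=60
step 7: append 24 -> window=[37, 10, 60, 33, 24] -> max=60
step 8: append 0 -> window=[10, 60, 33, 24, 0] -> max=60
step 9: append 43 -> window=[60, 33, 24, 0, 43] -> max=60
step 10: append 30 -> window=[33, 24, 0, 43, 30] -> max=43
step 11: append 35 -> window=[24, 0, 43, 30, 35] -> max=43
step 12: append 47 -> window=[0, 43, 30, 35, 47] -> max=47
step 13: append 20 -> window=[43, 30, 35, 47, 20] -> max=47
step 14: append 28 -> window=[30, 35, 47, 20, 28] -> max=47
step 15: append 33 -> window=[35, 47, 20, 28, 33] -> max=47
step 16: append 22 -> window=[47, 20, 28, 33, 22] -> max=47

Answer: 60 60 60 60 60 43 43 47 47 47 47 47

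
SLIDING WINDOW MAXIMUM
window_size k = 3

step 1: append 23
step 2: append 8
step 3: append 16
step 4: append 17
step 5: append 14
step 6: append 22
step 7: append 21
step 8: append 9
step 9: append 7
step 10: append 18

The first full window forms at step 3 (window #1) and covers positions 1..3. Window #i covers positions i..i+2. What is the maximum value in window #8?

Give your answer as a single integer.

Answer: 18

Derivation:
step 1: append 23 -> window=[23] (not full yet)
step 2: append 8 -> window=[23, 8] (not full yet)
step 3: append 16 -> window=[23, 8, 16] -> max=23
step 4: append 17 -> window=[8, 16, 17] -> max=17
step 5: append 14 -> window=[16, 17, 14] -> max=17
step 6: append 22 -> window=[17, 14, 22] -> max=22
step 7: append 21 -> window=[14, 22, 21] -> max=22
step 8: append 9 -> window=[22, 21, 9] -> max=22
step 9: append 7 -> window=[21, 9, 7] -> max=21
step 10: append 18 -> window=[9, 7, 18] -> max=18
Window #8 max = 18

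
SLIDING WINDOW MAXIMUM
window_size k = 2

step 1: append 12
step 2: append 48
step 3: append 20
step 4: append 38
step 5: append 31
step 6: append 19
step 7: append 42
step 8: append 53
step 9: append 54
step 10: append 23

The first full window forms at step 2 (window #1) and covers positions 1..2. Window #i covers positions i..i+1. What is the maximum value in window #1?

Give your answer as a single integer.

step 1: append 12 -> window=[12] (not full yet)
step 2: append 48 -> window=[12, 48] -> max=48
Window #1 max = 48

Answer: 48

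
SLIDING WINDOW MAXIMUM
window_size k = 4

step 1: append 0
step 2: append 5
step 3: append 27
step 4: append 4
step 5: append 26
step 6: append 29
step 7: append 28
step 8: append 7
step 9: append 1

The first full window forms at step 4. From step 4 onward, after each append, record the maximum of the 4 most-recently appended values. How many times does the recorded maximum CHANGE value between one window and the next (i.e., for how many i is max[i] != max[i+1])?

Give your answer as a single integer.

Answer: 1

Derivation:
step 1: append 0 -> window=[0] (not full yet)
step 2: append 5 -> window=[0, 5] (not full yet)
step 3: append 27 -> window=[0, 5, 27] (not full yet)
step 4: append 4 -> window=[0, 5, 27, 4] -> max=27
step 5: append 26 -> window=[5, 27, 4, 26] -> max=27
step 6: append 29 -> window=[27, 4, 26, 29] -> max=29
step 7: append 28 -> window=[4, 26, 29, 28] -> max=29
step 8: append 7 -> window=[26, 29, 28, 7] -> max=29
step 9: append 1 -> window=[29, 28, 7, 1] -> max=29
Recorded maximums: 27 27 29 29 29 29
Changes between consecutive maximums: 1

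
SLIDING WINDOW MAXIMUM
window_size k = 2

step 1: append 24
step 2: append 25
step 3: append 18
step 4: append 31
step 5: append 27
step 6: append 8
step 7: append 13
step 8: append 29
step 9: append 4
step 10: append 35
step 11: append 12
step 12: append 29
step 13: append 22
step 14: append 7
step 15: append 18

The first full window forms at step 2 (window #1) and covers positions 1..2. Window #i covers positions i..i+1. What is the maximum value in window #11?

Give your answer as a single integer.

step 1: append 24 -> window=[24] (not full yet)
step 2: append 25 -> window=[24, 25] -> max=25
step 3: append 18 -> window=[25, 18] -> max=25
step 4: append 31 -> window=[18, 31] -> max=31
step 5: append 27 -> window=[31, 27] -> max=31
step 6: append 8 -> window=[27, 8] -> max=27
step 7: append 13 -> window=[8, 13] -> max=13
step 8: append 29 -> window=[13, 29] -> max=29
step 9: append 4 -> window=[29, 4] -> max=29
step 10: append 35 -> window=[4, 35] -> max=35
step 11: append 12 -> window=[35, 12] -> max=35
step 12: append 29 -> window=[12, 29] -> max=29
Window #11 max = 29

Answer: 29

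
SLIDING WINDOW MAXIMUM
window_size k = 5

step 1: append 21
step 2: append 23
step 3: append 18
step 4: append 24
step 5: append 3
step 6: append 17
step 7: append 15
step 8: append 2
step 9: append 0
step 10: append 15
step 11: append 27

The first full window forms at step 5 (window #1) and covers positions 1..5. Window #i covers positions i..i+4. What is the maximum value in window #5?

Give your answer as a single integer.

step 1: append 21 -> window=[21] (not full yet)
step 2: append 23 -> window=[21, 23] (not full yet)
step 3: append 18 -> window=[21, 23, 18] (not full yet)
step 4: append 24 -> window=[21, 23, 18, 24] (not full yet)
step 5: append 3 -> window=[21, 23, 18, 24, 3] -> max=24
step 6: append 17 -> window=[23, 18, 24, 3, 17] -> max=24
step 7: append 15 -> window=[18, 24, 3, 17, 15] -> max=24
step 8: append 2 -> window=[24, 3, 17, 15, 2] -> max=24
step 9: append 0 -> window=[3, 17, 15, 2, 0] -> max=17
Window #5 max = 17

Answer: 17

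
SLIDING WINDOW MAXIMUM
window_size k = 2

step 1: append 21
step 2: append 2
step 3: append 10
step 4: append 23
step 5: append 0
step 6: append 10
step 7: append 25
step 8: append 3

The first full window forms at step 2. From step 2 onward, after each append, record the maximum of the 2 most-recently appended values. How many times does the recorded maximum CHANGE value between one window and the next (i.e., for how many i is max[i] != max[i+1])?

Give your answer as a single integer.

Answer: 4

Derivation:
step 1: append 21 -> window=[21] (not full yet)
step 2: append 2 -> window=[21, 2] -> max=21
step 3: append 10 -> window=[2, 10] -> max=10
step 4: append 23 -> window=[10, 23] -> max=23
step 5: append 0 -> window=[23, 0] -> max=23
step 6: append 10 -> window=[0, 10] -> max=10
step 7: append 25 -> window=[10, 25] -> max=25
step 8: append 3 -> window=[25, 3] -> max=25
Recorded maximums: 21 10 23 23 10 25 25
Changes between consecutive maximums: 4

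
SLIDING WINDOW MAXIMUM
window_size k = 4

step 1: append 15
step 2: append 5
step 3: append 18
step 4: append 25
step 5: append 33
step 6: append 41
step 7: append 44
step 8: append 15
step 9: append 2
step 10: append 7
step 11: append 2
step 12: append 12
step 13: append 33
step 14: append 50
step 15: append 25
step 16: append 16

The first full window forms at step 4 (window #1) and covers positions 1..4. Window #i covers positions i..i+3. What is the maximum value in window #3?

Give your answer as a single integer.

step 1: append 15 -> window=[15] (not full yet)
step 2: append 5 -> window=[15, 5] (not full yet)
step 3: append 18 -> window=[15, 5, 18] (not full yet)
step 4: append 25 -> window=[15, 5, 18, 25] -> max=25
step 5: append 33 -> window=[5, 18, 25, 33] -> max=33
step 6: append 41 -> window=[18, 25, 33, 41] -> max=41
Window #3 max = 41

Answer: 41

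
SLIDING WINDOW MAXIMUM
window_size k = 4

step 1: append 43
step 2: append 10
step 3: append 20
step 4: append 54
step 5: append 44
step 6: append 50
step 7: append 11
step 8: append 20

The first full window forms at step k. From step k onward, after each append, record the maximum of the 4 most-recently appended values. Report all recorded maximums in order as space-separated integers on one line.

Answer: 54 54 54 54 50

Derivation:
step 1: append 43 -> window=[43] (not full yet)
step 2: append 10 -> window=[43, 10] (not full yet)
step 3: append 20 -> window=[43, 10, 20] (not full yet)
step 4: append 54 -> window=[43, 10, 20, 54] -> max=54
step 5: append 44 -> window=[10, 20, 54, 44] -> max=54
step 6: append 50 -> window=[20, 54, 44, 50] -> max=54
step 7: append 11 -> window=[54, 44, 50, 11] -> max=54
step 8: append 20 -> window=[44, 50, 11, 20] -> max=50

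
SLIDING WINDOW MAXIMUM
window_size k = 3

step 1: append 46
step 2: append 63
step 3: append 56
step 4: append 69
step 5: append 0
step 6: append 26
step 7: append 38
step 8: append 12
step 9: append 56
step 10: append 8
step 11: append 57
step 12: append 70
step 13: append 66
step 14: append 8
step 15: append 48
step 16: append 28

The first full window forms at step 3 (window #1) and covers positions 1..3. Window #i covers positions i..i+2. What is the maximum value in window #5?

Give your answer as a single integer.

step 1: append 46 -> window=[46] (not full yet)
step 2: append 63 -> window=[46, 63] (not full yet)
step 3: append 56 -> window=[46, 63, 56] -> max=63
step 4: append 69 -> window=[63, 56, 69] -> max=69
step 5: append 0 -> window=[56, 69, 0] -> max=69
step 6: append 26 -> window=[69, 0, 26] -> max=69
step 7: append 38 -> window=[0, 26, 38] -> max=38
Window #5 max = 38

Answer: 38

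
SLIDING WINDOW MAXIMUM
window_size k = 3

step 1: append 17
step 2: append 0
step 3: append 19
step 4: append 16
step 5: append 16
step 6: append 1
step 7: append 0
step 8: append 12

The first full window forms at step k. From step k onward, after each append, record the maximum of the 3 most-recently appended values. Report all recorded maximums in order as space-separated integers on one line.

step 1: append 17 -> window=[17] (not full yet)
step 2: append 0 -> window=[17, 0] (not full yet)
step 3: append 19 -> window=[17, 0, 19] -> max=19
step 4: append 16 -> window=[0, 19, 16] -> max=19
step 5: append 16 -> window=[19, 16, 16] -> max=19
step 6: append 1 -> window=[16, 16, 1] -> max=16
step 7: append 0 -> window=[16, 1, 0] -> max=16
step 8: append 12 -> window=[1, 0, 12] -> max=12

Answer: 19 19 19 16 16 12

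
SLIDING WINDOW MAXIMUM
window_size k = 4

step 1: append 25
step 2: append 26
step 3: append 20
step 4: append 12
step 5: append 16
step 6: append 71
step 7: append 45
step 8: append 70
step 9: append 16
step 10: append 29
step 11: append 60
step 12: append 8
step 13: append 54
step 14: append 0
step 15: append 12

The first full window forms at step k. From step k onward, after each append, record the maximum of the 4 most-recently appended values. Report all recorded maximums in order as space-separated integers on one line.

step 1: append 25 -> window=[25] (not full yet)
step 2: append 26 -> window=[25, 26] (not full yet)
step 3: append 20 -> window=[25, 26, 20] (not full yet)
step 4: append 12 -> window=[25, 26, 20, 12] -> max=26
step 5: append 16 -> window=[26, 20, 12, 16] -> max=26
step 6: append 71 -> window=[20, 12, 16, 71] -> max=71
step 7: append 45 -> window=[12, 16, 71, 45] -> max=71
step 8: append 70 -> window=[16, 71, 45, 70] -> max=71
step 9: append 16 -> window=[71, 45, 70, 16] -> max=71
step 10: append 29 -> window=[45, 70, 16, 29] -> max=70
step 11: append 60 -> window=[70, 16, 29, 60] -> max=70
step 12: append 8 -> window=[16, 29, 60, 8] -> max=60
step 13: append 54 -> window=[29, 60, 8, 54] -> max=60
step 14: append 0 -> window=[60, 8, 54, 0] -> max=60
step 15: append 12 -> window=[8, 54, 0, 12] -> max=54

Answer: 26 26 71 71 71 71 70 70 60 60 60 54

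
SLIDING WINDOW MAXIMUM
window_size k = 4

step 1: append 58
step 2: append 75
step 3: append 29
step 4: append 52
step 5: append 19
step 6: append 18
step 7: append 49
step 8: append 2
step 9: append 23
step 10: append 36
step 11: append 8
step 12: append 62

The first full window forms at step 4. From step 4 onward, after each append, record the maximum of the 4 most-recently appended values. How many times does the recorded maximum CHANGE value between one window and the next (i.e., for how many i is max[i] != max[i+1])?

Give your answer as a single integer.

Answer: 4

Derivation:
step 1: append 58 -> window=[58] (not full yet)
step 2: append 75 -> window=[58, 75] (not full yet)
step 3: append 29 -> window=[58, 75, 29] (not full yet)
step 4: append 52 -> window=[58, 75, 29, 52] -> max=75
step 5: append 19 -> window=[75, 29, 52, 19] -> max=75
step 6: append 18 -> window=[29, 52, 19, 18] -> max=52
step 7: append 49 -> window=[52, 19, 18, 49] -> max=52
step 8: append 2 -> window=[19, 18, 49, 2] -> max=49
step 9: append 23 -> window=[18, 49, 2, 23] -> max=49
step 10: append 36 -> window=[49, 2, 23, 36] -> max=49
step 11: append 8 -> window=[2, 23, 36, 8] -> max=36
step 12: append 62 -> window=[23, 36, 8, 62] -> max=62
Recorded maximums: 75 75 52 52 49 49 49 36 62
Changes between consecutive maximums: 4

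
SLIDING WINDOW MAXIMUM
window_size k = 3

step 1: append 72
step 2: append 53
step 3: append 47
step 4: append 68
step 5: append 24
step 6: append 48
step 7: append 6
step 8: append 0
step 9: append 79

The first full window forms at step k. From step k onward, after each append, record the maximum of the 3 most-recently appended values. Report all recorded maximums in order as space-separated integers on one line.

step 1: append 72 -> window=[72] (not full yet)
step 2: append 53 -> window=[72, 53] (not full yet)
step 3: append 47 -> window=[72, 53, 47] -> max=72
step 4: append 68 -> window=[53, 47, 68] -> max=68
step 5: append 24 -> window=[47, 68, 24] -> max=68
step 6: append 48 -> window=[68, 24, 48] -> max=68
step 7: append 6 -> window=[24, 48, 6] -> max=48
step 8: append 0 -> window=[48, 6, 0] -> max=48
step 9: append 79 -> window=[6, 0, 79] -> max=79

Answer: 72 68 68 68 48 48 79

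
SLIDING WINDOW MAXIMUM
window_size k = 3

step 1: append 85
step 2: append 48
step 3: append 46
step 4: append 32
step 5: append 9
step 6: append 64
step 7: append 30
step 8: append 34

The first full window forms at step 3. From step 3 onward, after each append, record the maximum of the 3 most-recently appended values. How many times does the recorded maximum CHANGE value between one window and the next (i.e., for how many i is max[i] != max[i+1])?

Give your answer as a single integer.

step 1: append 85 -> window=[85] (not full yet)
step 2: append 48 -> window=[85, 48] (not full yet)
step 3: append 46 -> window=[85, 48, 46] -> max=85
step 4: append 32 -> window=[48, 46, 32] -> max=48
step 5: append 9 -> window=[46, 32, 9] -> max=46
step 6: append 64 -> window=[32, 9, 64] -> max=64
step 7: append 30 -> window=[9, 64, 30] -> max=64
step 8: append 34 -> window=[64, 30, 34] -> max=64
Recorded maximums: 85 48 46 64 64 64
Changes between consecutive maximums: 3

Answer: 3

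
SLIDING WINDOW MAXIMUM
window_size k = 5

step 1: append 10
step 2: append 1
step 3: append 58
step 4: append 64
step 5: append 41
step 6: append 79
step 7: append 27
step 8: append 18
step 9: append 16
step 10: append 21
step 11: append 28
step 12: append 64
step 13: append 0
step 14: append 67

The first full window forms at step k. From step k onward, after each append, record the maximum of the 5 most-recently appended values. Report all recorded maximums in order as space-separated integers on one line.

step 1: append 10 -> window=[10] (not full yet)
step 2: append 1 -> window=[10, 1] (not full yet)
step 3: append 58 -> window=[10, 1, 58] (not full yet)
step 4: append 64 -> window=[10, 1, 58, 64] (not full yet)
step 5: append 41 -> window=[10, 1, 58, 64, 41] -> max=64
step 6: append 79 -> window=[1, 58, 64, 41, 79] -> max=79
step 7: append 27 -> window=[58, 64, 41, 79, 27] -> max=79
step 8: append 18 -> window=[64, 41, 79, 27, 18] -> max=79
step 9: append 16 -> window=[41, 79, 27, 18, 16] -> max=79
step 10: append 21 -> window=[79, 27, 18, 16, 21] -> max=79
step 11: append 28 -> window=[27, 18, 16, 21, 28] -> max=28
step 12: append 64 -> window=[18, 16, 21, 28, 64] -> max=64
step 13: append 0 -> window=[16, 21, 28, 64, 0] -> max=64
step 14: append 67 -> window=[21, 28, 64, 0, 67] -> max=67

Answer: 64 79 79 79 79 79 28 64 64 67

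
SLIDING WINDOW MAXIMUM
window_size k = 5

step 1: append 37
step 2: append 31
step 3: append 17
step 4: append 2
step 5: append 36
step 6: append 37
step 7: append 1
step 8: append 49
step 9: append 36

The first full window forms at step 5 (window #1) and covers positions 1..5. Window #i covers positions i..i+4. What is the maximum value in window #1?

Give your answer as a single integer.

Answer: 37

Derivation:
step 1: append 37 -> window=[37] (not full yet)
step 2: append 31 -> window=[37, 31] (not full yet)
step 3: append 17 -> window=[37, 31, 17] (not full yet)
step 4: append 2 -> window=[37, 31, 17, 2] (not full yet)
step 5: append 36 -> window=[37, 31, 17, 2, 36] -> max=37
Window #1 max = 37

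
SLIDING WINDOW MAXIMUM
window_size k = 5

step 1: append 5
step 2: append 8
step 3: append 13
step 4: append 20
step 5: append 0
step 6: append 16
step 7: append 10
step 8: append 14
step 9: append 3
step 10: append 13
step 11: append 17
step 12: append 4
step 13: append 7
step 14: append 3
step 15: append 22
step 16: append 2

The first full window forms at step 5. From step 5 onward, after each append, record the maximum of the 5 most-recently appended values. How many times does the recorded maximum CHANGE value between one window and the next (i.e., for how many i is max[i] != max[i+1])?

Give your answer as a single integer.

step 1: append 5 -> window=[5] (not full yet)
step 2: append 8 -> window=[5, 8] (not full yet)
step 3: append 13 -> window=[5, 8, 13] (not full yet)
step 4: append 20 -> window=[5, 8, 13, 20] (not full yet)
step 5: append 0 -> window=[5, 8, 13, 20, 0] -> max=20
step 6: append 16 -> window=[8, 13, 20, 0, 16] -> max=20
step 7: append 10 -> window=[13, 20, 0, 16, 10] -> max=20
step 8: append 14 -> window=[20, 0, 16, 10, 14] -> max=20
step 9: append 3 -> window=[0, 16, 10, 14, 3] -> max=16
step 10: append 13 -> window=[16, 10, 14, 3, 13] -> max=16
step 11: append 17 -> window=[10, 14, 3, 13, 17] -> max=17
step 12: append 4 -> window=[14, 3, 13, 17, 4] -> max=17
step 13: append 7 -> window=[3, 13, 17, 4, 7] -> max=17
step 14: append 3 -> window=[13, 17, 4, 7, 3] -> max=17
step 15: append 22 -> window=[17, 4, 7, 3, 22] -> max=22
step 16: append 2 -> window=[4, 7, 3, 22, 2] -> max=22
Recorded maximums: 20 20 20 20 16 16 17 17 17 17 22 22
Changes between consecutive maximums: 3

Answer: 3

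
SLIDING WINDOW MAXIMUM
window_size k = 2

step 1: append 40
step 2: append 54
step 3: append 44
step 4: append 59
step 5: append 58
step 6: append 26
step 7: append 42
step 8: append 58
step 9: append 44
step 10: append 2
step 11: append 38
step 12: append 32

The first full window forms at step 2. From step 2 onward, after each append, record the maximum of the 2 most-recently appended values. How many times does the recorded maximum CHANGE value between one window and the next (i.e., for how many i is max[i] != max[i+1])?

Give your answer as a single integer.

step 1: append 40 -> window=[40] (not full yet)
step 2: append 54 -> window=[40, 54] -> max=54
step 3: append 44 -> window=[54, 44] -> max=54
step 4: append 59 -> window=[44, 59] -> max=59
step 5: append 58 -> window=[59, 58] -> max=59
step 6: append 26 -> window=[58, 26] -> max=58
step 7: append 42 -> window=[26, 42] -> max=42
step 8: append 58 -> window=[42, 58] -> max=58
step 9: append 44 -> window=[58, 44] -> max=58
step 10: append 2 -> window=[44, 2] -> max=44
step 11: append 38 -> window=[2, 38] -> max=38
step 12: append 32 -> window=[38, 32] -> max=38
Recorded maximums: 54 54 59 59 58 42 58 58 44 38 38
Changes between consecutive maximums: 6

Answer: 6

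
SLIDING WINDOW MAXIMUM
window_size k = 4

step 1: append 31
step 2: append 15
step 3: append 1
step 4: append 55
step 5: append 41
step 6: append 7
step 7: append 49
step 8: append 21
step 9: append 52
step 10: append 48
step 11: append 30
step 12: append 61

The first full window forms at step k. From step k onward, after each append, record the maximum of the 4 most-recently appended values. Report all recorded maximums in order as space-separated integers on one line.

Answer: 55 55 55 55 49 52 52 52 61

Derivation:
step 1: append 31 -> window=[31] (not full yet)
step 2: append 15 -> window=[31, 15] (not full yet)
step 3: append 1 -> window=[31, 15, 1] (not full yet)
step 4: append 55 -> window=[31, 15, 1, 55] -> max=55
step 5: append 41 -> window=[15, 1, 55, 41] -> max=55
step 6: append 7 -> window=[1, 55, 41, 7] -> max=55
step 7: append 49 -> window=[55, 41, 7, 49] -> max=55
step 8: append 21 -> window=[41, 7, 49, 21] -> max=49
step 9: append 52 -> window=[7, 49, 21, 52] -> max=52
step 10: append 48 -> window=[49, 21, 52, 48] -> max=52
step 11: append 30 -> window=[21, 52, 48, 30] -> max=52
step 12: append 61 -> window=[52, 48, 30, 61] -> max=61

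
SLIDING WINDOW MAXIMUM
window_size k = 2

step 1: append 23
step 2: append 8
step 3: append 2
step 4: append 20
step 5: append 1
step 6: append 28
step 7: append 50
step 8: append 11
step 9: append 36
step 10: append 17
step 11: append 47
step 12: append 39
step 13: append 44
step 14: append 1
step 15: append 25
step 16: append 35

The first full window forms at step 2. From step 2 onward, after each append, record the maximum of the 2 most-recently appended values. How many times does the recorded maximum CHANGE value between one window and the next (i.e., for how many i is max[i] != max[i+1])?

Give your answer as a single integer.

step 1: append 23 -> window=[23] (not full yet)
step 2: append 8 -> window=[23, 8] -> max=23
step 3: append 2 -> window=[8, 2] -> max=8
step 4: append 20 -> window=[2, 20] -> max=20
step 5: append 1 -> window=[20, 1] -> max=20
step 6: append 28 -> window=[1, 28] -> max=28
step 7: append 50 -> window=[28, 50] -> max=50
step 8: append 11 -> window=[50, 11] -> max=50
step 9: append 36 -> window=[11, 36] -> max=36
step 10: append 17 -> window=[36, 17] -> max=36
step 11: append 47 -> window=[17, 47] -> max=47
step 12: append 39 -> window=[47, 39] -> max=47
step 13: append 44 -> window=[39, 44] -> max=44
step 14: append 1 -> window=[44, 1] -> max=44
step 15: append 25 -> window=[1, 25] -> max=25
step 16: append 35 -> window=[25, 35] -> max=35
Recorded maximums: 23 8 20 20 28 50 50 36 36 47 47 44 44 25 35
Changes between consecutive maximums: 9

Answer: 9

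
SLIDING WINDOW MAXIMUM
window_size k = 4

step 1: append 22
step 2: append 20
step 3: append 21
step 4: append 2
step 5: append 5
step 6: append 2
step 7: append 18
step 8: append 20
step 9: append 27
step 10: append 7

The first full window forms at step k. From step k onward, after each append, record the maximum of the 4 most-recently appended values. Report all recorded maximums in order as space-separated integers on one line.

step 1: append 22 -> window=[22] (not full yet)
step 2: append 20 -> window=[22, 20] (not full yet)
step 3: append 21 -> window=[22, 20, 21] (not full yet)
step 4: append 2 -> window=[22, 20, 21, 2] -> max=22
step 5: append 5 -> window=[20, 21, 2, 5] -> max=21
step 6: append 2 -> window=[21, 2, 5, 2] -> max=21
step 7: append 18 -> window=[2, 5, 2, 18] -> max=18
step 8: append 20 -> window=[5, 2, 18, 20] -> max=20
step 9: append 27 -> window=[2, 18, 20, 27] -> max=27
step 10: append 7 -> window=[18, 20, 27, 7] -> max=27

Answer: 22 21 21 18 20 27 27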